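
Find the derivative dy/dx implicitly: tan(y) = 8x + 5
Take d/dx of both sides. Since y is implicitly a function of x, the chain rule attaches a y' = dy/dx factor whenever we differentiate through y.

Set F(x, y) = (left side) − (right side), so the curve is F = 0. Differentiating each term of F:
  d/dx[-8x] = -8
  d/dx[tan(y)] = y'(tan(y)^2 + 1)
  d/dx[-5] = 0

Collecting, the y'-free part is the partial derivative in x and the y' coefficient is the partial derivative in y:
  ∂F/∂x = -8
  ∂F/∂y = tan(y)^2 + 1

so d/dx[F(x, y(x))] = ∂F/∂x + (∂F/∂y)·y' = 0. Rearranging,
  dy/dx = -(∂F/∂x)/(∂F/∂y) = -(-8)/(tan(y)^2 + 1) = 8cos(y)^2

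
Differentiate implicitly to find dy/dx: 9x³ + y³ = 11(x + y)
Take d/dx of both sides. Since y is implicitly a function of x, the chain rule attaches a y' = dy/dx factor whenever we differentiate through y.

Set F(x, y) = (left side) − (right side), so the curve is F = 0. Differentiating each term of F:
  d/dx[9x^3] = 27x^2
  d/dx[-11x] = -11
  d/dx[y^3] = 3y^2·y'
  d/dx[-11y] = -11·y'

Collecting, the y'-free part is the partial derivative in x and the y' coefficient is the partial derivative in y:
  ∂F/∂x = 27x^2 - 11
  ∂F/∂y = 3y^2 - 11

so d/dx[F(x, y(x))] = ∂F/∂x + (∂F/∂y)·y' = 0. Rearranging,
  dy/dx = -(∂F/∂x)/(∂F/∂y) = -(27x^2 - 11)/(3y^2 - 11) = (11 - 27x^2)/(3y^2 - 11)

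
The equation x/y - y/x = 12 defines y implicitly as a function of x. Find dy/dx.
Differentiate both sides with respect to x, treating y as y(x). By the chain rule, any term containing y contributes a factor of y' = dy/dx when we differentiate it.

Move every term to one side and write the relation as F(x, y) = 0. Term by term,
  d/dx[x/y] = -x·y'/y^2 + 1/y
  d/dx[-y/x] = -y'/x + y/x^2
  d/dx[-12] = 0

The pieces without y' make up ∂F/∂x and the coefficient of y' is ∂F/∂y:
  ∂F/∂x = 1/y + y/x^2,
  ∂F/∂y = -x/y^2 - 1/x.

Since d/dx[F] = ∂F/∂x + (∂F/∂y)·y' = 0, solve for y':
  (∂F/∂y)·y' = -∂F/∂x
  dy/dx = -(∂F/∂x)/(∂F/∂y) = -(1/y + y/x^2)/(-x/y^2 - 1/x)
        = -((x^2 + y^2)/(x^2y))/(-(x^2 + y^2)/(xy^2)) = y/x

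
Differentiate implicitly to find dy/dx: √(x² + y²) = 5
Apply d/dx to both sides, remembering that y depends on x. Each occurrence of y therefore brings in a y' = dy/dx via the chain rule.

With F(x, y) equal to the left-hand side minus the right, differentiate F term by term:
  d/dx[√(x^2 + y^2)] = (x + y·y')/√(x^2 + y^2)
  d/dx[-5] = 0
Adding these up, d/dx[F] = 0 becomes
  (x/√(x^2 + y^2)) + (y/√(x^2 + y^2))·y' = 0,
so isolating y',
  dy/dx = -(x/√(x^2 + y^2))/(y/√(x^2 + y^2)) = -x/y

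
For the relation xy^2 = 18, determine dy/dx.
Differentiate the relation implicitly: treat y = y(x) and apply the chain rule, so every y-derivative picks up a y' = dy/dx factor.

With everything moved to the left-hand side, differentiate term by term:
  d/dx[xy^2] = 2xy·y' + y^2
  d/dx[-18] = 0

Separating the contributions that come from x directly and those that come through y:
  without y':      y^2
  multiplying y':  2xy

so (y^2) + (2xy)·y' = 0, and therefore
  dy/dx = -(y^2)/(2xy) = -y/(2x)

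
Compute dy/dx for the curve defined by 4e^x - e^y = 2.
Differentiate the relation implicitly: treat y = y(x) and apply the chain rule, so every y-derivative picks up a y' = dy/dx factor.

With everything moved to the left-hand side, differentiate term by term:
  d/dx[4e^(x)] = 4e^(x)
  d/dx[-e^(y)] = -y'·e^(y)
  d/dx[-2] = 0

Separating the contributions that come from x directly and those that come through y:
  without y':      4e^(x)
  multiplying y':  -e^(y)

so (4e^(x)) + (-e^(y))·y' = 0, and therefore
  dy/dx = -(4e^(x))/(-e^(y)) = 4e^(x - y)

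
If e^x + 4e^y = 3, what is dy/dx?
Apply d/dx to both sides, remembering that y depends on x. Each occurrence of y therefore brings in a y' = dy/dx via the chain rule.

With F(x, y) equal to the left-hand side minus the right, differentiate F term by term:
  d/dx[e^(x)] = e^(x)
  d/dx[4e^(y)] = 4·y'·e^(y)
  d/dx[-3] = 0
Adding these up, d/dx[F] = 0 becomes
  (e^(x)) + (4e^(y))·y' = 0,
so isolating y',
  dy/dx = -(e^(x))/(4e^(y)) = -e^(x - y)/4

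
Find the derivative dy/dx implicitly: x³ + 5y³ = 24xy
Take d/dx of both sides. Since y is implicitly a function of x, the chain rule attaches a y' = dy/dx factor whenever we differentiate through y.

Set F(x, y) = (left side) − (right side), so the curve is F = 0. Differentiating each term of F:
  d/dx[x^3] = 3x^2
  d/dx[-24xy] = -24x·y' - 24y
  d/dx[5y^3] = 15y^2·y'

Collecting, the y'-free part is the partial derivative in x and the y' coefficient is the partial derivative in y:
  ∂F/∂x = 3x^2 - 24y
  ∂F/∂y = -24x + 15y^2

so d/dx[F(x, y(x))] = ∂F/∂x + (∂F/∂y)·y' = 0. Rearranging,
  dy/dx = -(∂F/∂x)/(∂F/∂y) = -(3x^2 - 24y)/(-24x + 15y^2) = (x^2 - 8y)/(8x - 5y^2)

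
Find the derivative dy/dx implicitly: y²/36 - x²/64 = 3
Differentiate the relation implicitly: treat y = y(x) and apply the chain rule, so every y-derivative picks up a y' = dy/dx factor.

With everything moved to the left-hand side, differentiate term by term:
  d/dx[-x^2/64] = -x/32
  d/dx[y^2/36] = y·y'/18
  d/dx[-3] = 0

Separating the contributions that come from x directly and those that come through y:
  without y':      -x/32
  multiplying y':  y/18

so (-x/32) + (y/18)·y' = 0, and therefore
  dy/dx = -(-x/32)/(y/18) = 9x/(16y)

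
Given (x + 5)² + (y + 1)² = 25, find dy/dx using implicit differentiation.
Differentiate the relation implicitly: treat y = y(x) and apply the chain rule, so every y-derivative picks up a y' = dy/dx factor.

With everything moved to the left-hand side, differentiate term by term:
  d/dx[(x + 5)^2] = 2x + 10
  d/dx[(y + 1)^2] = 2·y'(y + 1)
  d/dx[-25] = 0

Separating the contributions that come from x directly and those that come through y:
  without y':      2x + 10
  multiplying y':  2y + 2

so (2x + 10) + (2y + 2)·y' = 0, and therefore
  dy/dx = -(2x + 10)/(2y + 2) = (-x - 5)/(y + 1)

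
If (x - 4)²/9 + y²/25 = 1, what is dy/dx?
Take d/dx of both sides. Since y is implicitly a function of x, the chain rule attaches a y' = dy/dx factor whenever we differentiate through y.

Set F(x, y) = (left side) − (right side), so the curve is F = 0. Differentiating each term of F:
  d/dx[y^2/25] = 2y·y'/25
  d/dx[(x - 4)^2/9] = 2x/9 - 8/9
  d/dx[-1] = 0

Collecting, the y'-free part is the partial derivative in x and the y' coefficient is the partial derivative in y:
  ∂F/∂x = 2x/9 - 8/9
  ∂F/∂y = 2y/25

so d/dx[F(x, y(x))] = ∂F/∂x + (∂F/∂y)·y' = 0. Rearranging,
  dy/dx = -(∂F/∂x)/(∂F/∂y) = -(2x/9 - 8/9)/(2y/25)
        = -(2(x - 4)/9)/(2y/25) = 25(4 - x)/(9y)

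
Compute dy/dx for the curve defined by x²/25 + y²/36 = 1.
Differentiate both sides with respect to x, treating y as y(x). By the chain rule, any term containing y contributes a factor of y' = dy/dx when we differentiate it.

Move every term to one side and write the relation as F(x, y) = 0. Term by term,
  d/dx[x^2/25] = 2x/25
  d/dx[y^2/36] = y·y'/18
  d/dx[-1] = 0

The pieces without y' make up ∂F/∂x and the coefficient of y' is ∂F/∂y:
  ∂F/∂x = 2x/25,
  ∂F/∂y = y/18.

Since d/dx[F] = ∂F/∂x + (∂F/∂y)·y' = 0, solve for y':
  (∂F/∂y)·y' = -∂F/∂x
  dy/dx = -(∂F/∂x)/(∂F/∂y) = -(2x/25)/(y/18) = -36x/(25y)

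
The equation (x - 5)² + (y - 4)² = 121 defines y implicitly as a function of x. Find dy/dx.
Apply d/dx to both sides, remembering that y depends on x. Each occurrence of y therefore brings in a y' = dy/dx via the chain rule.

With F(x, y) equal to the left-hand side minus the right, differentiate F term by term:
  d/dx[(x - 5)^2] = 2x - 10
  d/dx[(y - 4)^2] = 2·y'(y - 4)
  d/dx[-121] = 0
Adding these up, d/dx[F] = 0 becomes
  (2x - 10) + (2y - 8)·y' = 0,
so isolating y',
  dy/dx = -(2x - 10)/(2y - 8) = (5 - x)/(y - 4)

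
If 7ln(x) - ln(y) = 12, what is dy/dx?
Differentiate the relation implicitly: treat y = y(x) and apply the chain rule, so every y-derivative picks up a y' = dy/dx factor.

With everything moved to the left-hand side, differentiate term by term:
  d/dx[7ln(x)] = 7/x
  d/dx[-ln(y)] = -y'/y
  d/dx[-12] = 0

Separating the contributions that come from x directly and those that come through y:
  without y':      7/x
  multiplying y':  -1/y

so (7/x) + (-1/y)·y' = 0, and therefore
  dy/dx = -(7/x)/(-1/y) = 7y/x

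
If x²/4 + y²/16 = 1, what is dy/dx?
Apply d/dx to both sides, remembering that y depends on x. Each occurrence of y therefore brings in a y' = dy/dx via the chain rule.

With F(x, y) equal to the left-hand side minus the right, differentiate F term by term:
  d/dx[x^2/4] = x/2
  d/dx[y^2/16] = y·y'/8
  d/dx[-1] = 0
Adding these up, d/dx[F] = 0 becomes
  (x/2) + (y/8)·y' = 0,
so isolating y',
  dy/dx = -(x/2)/(y/8) = -4x/y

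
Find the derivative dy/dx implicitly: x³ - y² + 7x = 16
Take d/dx of both sides. Since y is implicitly a function of x, the chain rule attaches a y' = dy/dx factor whenever we differentiate through y.

Set F(x, y) = (left side) − (right side), so the curve is F = 0. Differentiating each term of F:
  d/dx[x^3] = 3x^2
  d/dx[7x] = 7
  d/dx[-y^2] = -2y·y'
  d/dx[-16] = 0

Collecting, the y'-free part is the partial derivative in x and the y' coefficient is the partial derivative in y:
  ∂F/∂x = 3x^2 + 7
  ∂F/∂y = -2y

so d/dx[F(x, y(x))] = ∂F/∂x + (∂F/∂y)·y' = 0. Rearranging,
  dy/dx = -(∂F/∂x)/(∂F/∂y) = -(3x^2 + 7)/(-2y) = (3x^2 + 7)/(2y)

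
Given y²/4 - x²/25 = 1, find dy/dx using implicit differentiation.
Apply d/dx to both sides, remembering that y depends on x. Each occurrence of y therefore brings in a y' = dy/dx via the chain rule.

With F(x, y) equal to the left-hand side minus the right, differentiate F term by term:
  d/dx[-x^2/25] = -2x/25
  d/dx[y^2/4] = y·y'/2
  d/dx[-1] = 0
Adding these up, d/dx[F] = 0 becomes
  (-2x/25) + (y/2)·y' = 0,
so isolating y',
  dy/dx = -(-2x/25)/(y/2) = 4x/(25y)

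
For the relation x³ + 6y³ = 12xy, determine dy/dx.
Differentiate both sides with respect to x, treating y as y(x). By the chain rule, any term containing y contributes a factor of y' = dy/dx when we differentiate it.

Move every term to one side and write the relation as F(x, y) = 0. Term by term,
  d/dx[x^3] = 3x^2
  d/dx[-12xy] = -12x·y' - 12y
  d/dx[6y^3] = 18y^2·y'

The pieces without y' make up ∂F/∂x and the coefficient of y' is ∂F/∂y:
  ∂F/∂x = 3x^2 - 12y,
  ∂F/∂y = -12x + 18y^2.

Since d/dx[F] = ∂F/∂x + (∂F/∂y)·y' = 0, solve for y':
  (∂F/∂y)·y' = -∂F/∂x
  dy/dx = -(∂F/∂x)/(∂F/∂y) = -(3x^2 - 12y)/(-12x + 18y^2) = (x^2 - 4y)/(2(2x - 3y^2))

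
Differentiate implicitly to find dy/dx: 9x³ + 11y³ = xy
Take d/dx of both sides. Since y is implicitly a function of x, the chain rule attaches a y' = dy/dx factor whenever we differentiate through y.

Set F(x, y) = (left side) − (right side), so the curve is F = 0. Differentiating each term of F:
  d/dx[9x^3] = 27x^2
  d/dx[-xy] = -x·y' - y
  d/dx[11y^3] = 33y^2·y'

Collecting, the y'-free part is the partial derivative in x and the y' coefficient is the partial derivative in y:
  ∂F/∂x = 27x^2 - y
  ∂F/∂y = -x + 33y^2

so d/dx[F(x, y(x))] = ∂F/∂x + (∂F/∂y)·y' = 0. Rearranging,
  dy/dx = -(∂F/∂x)/(∂F/∂y) = -(27x^2 - y)/(-x + 33y^2) = (27x^2 - y)/(x - 33y^2)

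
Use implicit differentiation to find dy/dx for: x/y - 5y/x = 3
Differentiate both sides with respect to x, treating y as y(x). By the chain rule, any term containing y contributes a factor of y' = dy/dx when we differentiate it.

Move every term to one side and write the relation as F(x, y) = 0. Term by term,
  d/dx[x/y] = -x·y'/y^2 + 1/y
  d/dx[-5y/x] = -5·y'/x + 5y/x^2
  d/dx[-3] = 0

The pieces without y' make up ∂F/∂x and the coefficient of y' is ∂F/∂y:
  ∂F/∂x = 1/y + 5y/x^2,
  ∂F/∂y = -x/y^2 - 5/x.

Since d/dx[F] = ∂F/∂x + (∂F/∂y)·y' = 0, solve for y':
  (∂F/∂y)·y' = -∂F/∂x
  dy/dx = -(∂F/∂x)/(∂F/∂y) = -(1/y + 5y/x^2)/(-x/y^2 - 5/x)
        = -((x^2 + 5y^2)/(x^2y))/(-(x^2 + 5y^2)/(xy^2)) = y/x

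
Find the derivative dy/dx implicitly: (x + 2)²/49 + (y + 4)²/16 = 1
Differentiate the relation implicitly: treat y = y(x) and apply the chain rule, so every y-derivative picks up a y' = dy/dx factor.

With everything moved to the left-hand side, differentiate term by term:
  d/dx[(x + 2)^2/49] = 2x/49 + 4/49
  d/dx[(y + 4)^2/16] = y'(y + 4)/8
  d/dx[-1] = 0

Separating the contributions that come from x directly and those that come through y:
  without y':      2x/49 + 4/49
  multiplying y':  y/8 + 1/2

so (2x/49 + 4/49) + (y/8 + 1/2)·y' = 0, and therefore
  dy/dx = -(2x/49 + 4/49)/(y/8 + 1/2)
        = -(2(x + 2)/49)/((y + 4)/8) = 16(-x - 2)/(49(y + 4))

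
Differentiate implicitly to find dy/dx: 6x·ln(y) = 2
Differentiate both sides with respect to x, treating y as y(x). By the chain rule, any term containing y contributes a factor of y' = dy/dx when we differentiate it.

Move every term to one side and write the relation as F(x, y) = 0. Term by term,
  d/dx[6x·ln(y)] = 6x·y'/y + 6ln(y)
  d/dx[-2] = 0

The pieces without y' make up ∂F/∂x and the coefficient of y' is ∂F/∂y:
  ∂F/∂x = 6ln(y),
  ∂F/∂y = 6x/y.

Since d/dx[F] = ∂F/∂x + (∂F/∂y)·y' = 0, solve for y':
  (∂F/∂y)·y' = -∂F/∂x
  dy/dx = -(∂F/∂x)/(∂F/∂y) = -(6ln(y))/(6x/y) = -y·ln(y)/x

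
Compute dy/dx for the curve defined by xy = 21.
Apply d/dx to both sides, remembering that y depends on x. Each occurrence of y therefore brings in a y' = dy/dx via the chain rule.

With F(x, y) equal to the left-hand side minus the right, differentiate F term by term:
  d/dx[xy] = x·y' + y
  d/dx[-21] = 0
Adding these up, d/dx[F] = 0 becomes
  (y) + (x)·y' = 0,
so isolating y',
  dy/dx = -(y)/(x) = -y/x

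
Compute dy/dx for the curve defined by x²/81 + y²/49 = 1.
Differentiate the relation implicitly: treat y = y(x) and apply the chain rule, so every y-derivative picks up a y' = dy/dx factor.

With everything moved to the left-hand side, differentiate term by term:
  d/dx[x^2/81] = 2x/81
  d/dx[y^2/49] = 2y·y'/49
  d/dx[-1] = 0

Separating the contributions that come from x directly and those that come through y:
  without y':      2x/81
  multiplying y':  2y/49

so (2x/81) + (2y/49)·y' = 0, and therefore
  dy/dx = -(2x/81)/(2y/49) = -49x/(81y)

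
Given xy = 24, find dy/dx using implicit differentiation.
Take d/dx of both sides. Since y is implicitly a function of x, the chain rule attaches a y' = dy/dx factor whenever we differentiate through y.

Set F(x, y) = (left side) − (right side), so the curve is F = 0. Differentiating each term of F:
  d/dx[xy] = x·y' + y
  d/dx[-24] = 0

Collecting, the y'-free part is the partial derivative in x and the y' coefficient is the partial derivative in y:
  ∂F/∂x = y
  ∂F/∂y = x

so d/dx[F(x, y(x))] = ∂F/∂x + (∂F/∂y)·y' = 0. Rearranging,
  dy/dx = -(∂F/∂x)/(∂F/∂y) = -(y)/(x) = -y/x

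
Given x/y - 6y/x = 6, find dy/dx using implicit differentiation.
Take d/dx of both sides. Since y is implicitly a function of x, the chain rule attaches a y' = dy/dx factor whenever we differentiate through y.

Set F(x, y) = (left side) − (right side), so the curve is F = 0. Differentiating each term of F:
  d/dx[x/y] = -x·y'/y^2 + 1/y
  d/dx[-6y/x] = -6·y'/x + 6y/x^2
  d/dx[-6] = 0

Collecting, the y'-free part is the partial derivative in x and the y' coefficient is the partial derivative in y:
  ∂F/∂x = 1/y + 6y/x^2
  ∂F/∂y = -x/y^2 - 6/x

so d/dx[F(x, y(x))] = ∂F/∂x + (∂F/∂y)·y' = 0. Rearranging,
  dy/dx = -(∂F/∂x)/(∂F/∂y) = -(1/y + 6y/x^2)/(-x/y^2 - 6/x)
        = -((x^2 + 6y^2)/(x^2y))/(-(x^2 + 6y^2)/(xy^2)) = y/x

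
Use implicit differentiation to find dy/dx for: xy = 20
Differentiate both sides with respect to x, treating y as y(x). By the chain rule, any term containing y contributes a factor of y' = dy/dx when we differentiate it.

Move every term to one side and write the relation as F(x, y) = 0. Term by term,
  d/dx[xy] = x·y' + y
  d/dx[-20] = 0

The pieces without y' make up ∂F/∂x and the coefficient of y' is ∂F/∂y:
  ∂F/∂x = y,
  ∂F/∂y = x.

Since d/dx[F] = ∂F/∂x + (∂F/∂y)·y' = 0, solve for y':
  (∂F/∂y)·y' = -∂F/∂x
  dy/dx = -(∂F/∂x)/(∂F/∂y) = -(y)/(x) = -y/x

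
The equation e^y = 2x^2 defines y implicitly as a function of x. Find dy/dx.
Differentiate the relation implicitly: treat y = y(x) and apply the chain rule, so every y-derivative picks up a y' = dy/dx factor.

With everything moved to the left-hand side, differentiate term by term:
  d/dx[-2x^2] = -4x
  d/dx[e^(y)] = y'·e^(y)

Separating the contributions that come from x directly and those that come through y:
  without y':      -4x
  multiplying y':  e^(y)

so (-4x) + (e^(y))·y' = 0, and therefore
  dy/dx = -(-4x)/(e^(y)) = 4x·e^(-y)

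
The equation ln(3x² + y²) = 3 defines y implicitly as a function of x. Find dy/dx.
Take d/dx of both sides. Since y is implicitly a function of x, the chain rule attaches a y' = dy/dx factor whenever we differentiate through y.

Set F(x, y) = (left side) − (right side), so the curve is F = 0. Differentiating each term of F:
  d/dx[ln(3x^2 + y^2)] = (6x + 2y·y')/(3x^2 + y^2)
  d/dx[-3] = 0

Collecting, the y'-free part is the partial derivative in x and the y' coefficient is the partial derivative in y:
  ∂F/∂x = 6x/(3x^2 + y^2)
  ∂F/∂y = 2y/(3x^2 + y^2)

so d/dx[F(x, y(x))] = ∂F/∂x + (∂F/∂y)·y' = 0. Rearranging,
  dy/dx = -(∂F/∂x)/(∂F/∂y) = -(6x/(3x^2 + y^2))/(2y/(3x^2 + y^2)) = -3x/y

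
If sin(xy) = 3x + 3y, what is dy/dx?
Differentiate both sides with respect to x, treating y as y(x). By the chain rule, any term containing y contributes a factor of y' = dy/dx when we differentiate it.

Move every term to one side and write the relation as F(x, y) = 0. Term by term,
  d/dx[-3x] = -3
  d/dx[-3y] = -3·y'
  d/dx[sin(xy)] = (x·y' + y)·cos(xy)

The pieces without y' make up ∂F/∂x and the coefficient of y' is ∂F/∂y:
  ∂F/∂x = y·cos(xy) - 3,
  ∂F/∂y = x·cos(xy) - 3.

Since d/dx[F] = ∂F/∂x + (∂F/∂y)·y' = 0, solve for y':
  (∂F/∂y)·y' = -∂F/∂x
  dy/dx = -(∂F/∂x)/(∂F/∂y) = -(y·cos(xy) - 3)/(x·cos(xy) - 3) = (-y·cos(xy) + 3)/(x·cos(xy) - 3)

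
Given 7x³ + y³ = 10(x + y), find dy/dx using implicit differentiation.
Apply d/dx to both sides, remembering that y depends on x. Each occurrence of y therefore brings in a y' = dy/dx via the chain rule.

With F(x, y) equal to the left-hand side minus the right, differentiate F term by term:
  d/dx[7x^3] = 21x^2
  d/dx[-10x] = -10
  d/dx[y^3] = 3y^2·y'
  d/dx[-10y] = -10·y'
Adding these up, d/dx[F] = 0 becomes
  (21x^2 - 10) + (3y^2 - 10)·y' = 0,
so isolating y',
  dy/dx = -(21x^2 - 10)/(3y^2 - 10) = (10 - 21x^2)/(3y^2 - 10)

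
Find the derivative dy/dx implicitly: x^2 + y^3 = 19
Differentiate both sides with respect to x, treating y as y(x). By the chain rule, any term containing y contributes a factor of y' = dy/dx when we differentiate it.

Move every term to one side and write the relation as F(x, y) = 0. Term by term,
  d/dx[x^2] = 2x
  d/dx[y^3] = 3y^2·y'
  d/dx[-19] = 0

The pieces without y' make up ∂F/∂x and the coefficient of y' is ∂F/∂y:
  ∂F/∂x = 2x,
  ∂F/∂y = 3y^2.

Since d/dx[F] = ∂F/∂x + (∂F/∂y)·y' = 0, solve for y':
  (∂F/∂y)·y' = -∂F/∂x
  dy/dx = -(∂F/∂x)/(∂F/∂y) = -(2x)/(3y^2) = -2x/(3y^2)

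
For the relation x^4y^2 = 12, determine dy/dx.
Differentiate the relation implicitly: treat y = y(x) and apply the chain rule, so every y-derivative picks up a y' = dy/dx factor.

With everything moved to the left-hand side, differentiate term by term:
  d/dx[x^4y^2] = 2x^4y·y' + 4x^3y^2
  d/dx[-12] = 0

Separating the contributions that come from x directly and those that come through y:
  without y':      4x^3y^2
  multiplying y':  2x^4y

so (4x^3y^2) + (2x^4y)·y' = 0, and therefore
  dy/dx = -(4x^3y^2)/(2x^4y) = -2y/x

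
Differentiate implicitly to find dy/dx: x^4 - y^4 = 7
Differentiate both sides with respect to x, treating y as y(x). By the chain rule, any term containing y contributes a factor of y' = dy/dx when we differentiate it.

Move every term to one side and write the relation as F(x, y) = 0. Term by term,
  d/dx[x^4] = 4x^3
  d/dx[-y^4] = -4y^3·y'
  d/dx[-7] = 0

The pieces without y' make up ∂F/∂x and the coefficient of y' is ∂F/∂y:
  ∂F/∂x = 4x^3,
  ∂F/∂y = -4y^3.

Since d/dx[F] = ∂F/∂x + (∂F/∂y)·y' = 0, solve for y':
  (∂F/∂y)·y' = -∂F/∂x
  dy/dx = -(∂F/∂x)/(∂F/∂y) = -(4x^3)/(-4y^3) = x^3/y^3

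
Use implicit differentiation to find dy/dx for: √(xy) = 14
Differentiate the relation implicitly: treat y = y(x) and apply the chain rule, so every y-derivative picks up a y' = dy/dx factor.

With everything moved to the left-hand side, differentiate term by term:
  d/dx[√(xy)] = √(xy)(x·y'/2 + y/2)/(xy)
  d/dx[-14] = 0

Separating the contributions that come from x directly and those that come through y:
  without y':      √(xy)/(2x)
  multiplying y':  √(xy)/(2y)

so (√(xy)/(2x)) + (√(xy)/(2y))·y' = 0, and therefore
  dy/dx = -(√(xy)/(2x))/(√(xy)/(2y)) = -y/x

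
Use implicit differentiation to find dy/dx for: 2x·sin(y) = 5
Differentiate both sides with respect to x, treating y as y(x). By the chain rule, any term containing y contributes a factor of y' = dy/dx when we differentiate it.

Move every term to one side and write the relation as F(x, y) = 0. Term by term,
  d/dx[2x·sin(y)] = 2x·y'·cos(y) + 2sin(y)
  d/dx[-5] = 0

The pieces without y' make up ∂F/∂x and the coefficient of y' is ∂F/∂y:
  ∂F/∂x = 2sin(y),
  ∂F/∂y = 2x·cos(y).

Since d/dx[F] = ∂F/∂x + (∂F/∂y)·y' = 0, solve for y':
  (∂F/∂y)·y' = -∂F/∂x
  dy/dx = -(∂F/∂x)/(∂F/∂y) = -(2sin(y))/(2x·cos(y)) = -tan(y)/x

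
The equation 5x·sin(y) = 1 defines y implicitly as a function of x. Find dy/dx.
Differentiate the relation implicitly: treat y = y(x) and apply the chain rule, so every y-derivative picks up a y' = dy/dx factor.

With everything moved to the left-hand side, differentiate term by term:
  d/dx[5x·sin(y)] = 5x·y'·cos(y) + 5sin(y)
  d/dx[-1] = 0

Separating the contributions that come from x directly and those that come through y:
  without y':      5sin(y)
  multiplying y':  5x·cos(y)

so (5sin(y)) + (5x·cos(y))·y' = 0, and therefore
  dy/dx = -(5sin(y))/(5x·cos(y)) = -tan(y)/x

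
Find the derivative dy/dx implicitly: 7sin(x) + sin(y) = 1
Differentiate the relation implicitly: treat y = y(x) and apply the chain rule, so every y-derivative picks up a y' = dy/dx factor.

With everything moved to the left-hand side, differentiate term by term:
  d/dx[7sin(x)] = 7cos(x)
  d/dx[sin(y)] = y'·cos(y)
  d/dx[-1] = 0

Separating the contributions that come from x directly and those that come through y:
  without y':      7cos(x)
  multiplying y':  cos(y)

so (7cos(x)) + (cos(y))·y' = 0, and therefore
  dy/dx = -(7cos(x))/(cos(y)) = -7cos(x)/cos(y)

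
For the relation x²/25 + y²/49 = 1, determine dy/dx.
Differentiate both sides with respect to x, treating y as y(x). By the chain rule, any term containing y contributes a factor of y' = dy/dx when we differentiate it.

Move every term to one side and write the relation as F(x, y) = 0. Term by term,
  d/dx[x^2/25] = 2x/25
  d/dx[y^2/49] = 2y·y'/49
  d/dx[-1] = 0

The pieces without y' make up ∂F/∂x and the coefficient of y' is ∂F/∂y:
  ∂F/∂x = 2x/25,
  ∂F/∂y = 2y/49.

Since d/dx[F] = ∂F/∂x + (∂F/∂y)·y' = 0, solve for y':
  (∂F/∂y)·y' = -∂F/∂x
  dy/dx = -(∂F/∂x)/(∂F/∂y) = -(2x/25)/(2y/49) = -49x/(25y)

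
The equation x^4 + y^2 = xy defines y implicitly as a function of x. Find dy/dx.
Apply d/dx to both sides, remembering that y depends on x. Each occurrence of y therefore brings in a y' = dy/dx via the chain rule.

With F(x, y) equal to the left-hand side minus the right, differentiate F term by term:
  d/dx[x^4] = 4x^3
  d/dx[-xy] = -x·y' - y
  d/dx[y^2] = 2y·y'
Adding these up, d/dx[F] = 0 becomes
  (4x^3 - y) + (-x + 2y)·y' = 0,
so isolating y',
  dy/dx = -(4x^3 - y)/(-x + 2y) = (4x^3 - y)/(x - 2y)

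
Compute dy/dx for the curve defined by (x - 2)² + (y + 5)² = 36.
Differentiate the relation implicitly: treat y = y(x) and apply the chain rule, so every y-derivative picks up a y' = dy/dx factor.

With everything moved to the left-hand side, differentiate term by term:
  d/dx[(x - 2)^2] = 2x - 4
  d/dx[(y + 5)^2] = 2·y'(y + 5)
  d/dx[-36] = 0

Separating the contributions that come from x directly and those that come through y:
  without y':      2x - 4
  multiplying y':  2y + 10

so (2x - 4) + (2y + 10)·y' = 0, and therefore
  dy/dx = -(2x - 4)/(2y + 10) = (2 - x)/(y + 5)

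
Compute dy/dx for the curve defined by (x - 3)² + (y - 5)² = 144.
Take d/dx of both sides. Since y is implicitly a function of x, the chain rule attaches a y' = dy/dx factor whenever we differentiate through y.

Set F(x, y) = (left side) − (right side), so the curve is F = 0. Differentiating each term of F:
  d/dx[(x - 3)^2] = 2x - 6
  d/dx[(y - 5)^2] = 2·y'(y - 5)
  d/dx[-144] = 0

Collecting, the y'-free part is the partial derivative in x and the y' coefficient is the partial derivative in y:
  ∂F/∂x = 2x - 6
  ∂F/∂y = 2y - 10

so d/dx[F(x, y(x))] = ∂F/∂x + (∂F/∂y)·y' = 0. Rearranging,
  dy/dx = -(∂F/∂x)/(∂F/∂y) = -(2x - 6)/(2y - 10) = (3 - x)/(y - 5)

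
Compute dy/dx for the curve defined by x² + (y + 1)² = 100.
Apply d/dx to both sides, remembering that y depends on x. Each occurrence of y therefore brings in a y' = dy/dx via the chain rule.

With F(x, y) equal to the left-hand side minus the right, differentiate F term by term:
  d/dx[x^2] = 2x
  d/dx[(y + 1)^2] = 2·y'(y + 1)
  d/dx[-100] = 0
Adding these up, d/dx[F] = 0 becomes
  (2x) + (2y + 2)·y' = 0,
so isolating y',
  dy/dx = -(2x)/(2y + 2) = -x/(y + 1)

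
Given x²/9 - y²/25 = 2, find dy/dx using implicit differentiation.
Differentiate the relation implicitly: treat y = y(x) and apply the chain rule, so every y-derivative picks up a y' = dy/dx factor.

With everything moved to the left-hand side, differentiate term by term:
  d/dx[x^2/9] = 2x/9
  d/dx[-y^2/25] = -2y·y'/25
  d/dx[-2] = 0

Separating the contributions that come from x directly and those that come through y:
  without y':      2x/9
  multiplying y':  -2y/25

so (2x/9) + (-2y/25)·y' = 0, and therefore
  dy/dx = -(2x/9)/(-2y/25) = 25x/(9y)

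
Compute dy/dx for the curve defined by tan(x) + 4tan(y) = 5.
Differentiate the relation implicitly: treat y = y(x) and apply the chain rule, so every y-derivative picks up a y' = dy/dx factor.

With everything moved to the left-hand side, differentiate term by term:
  d/dx[tan(x)] = tan(x)^2 + 1
  d/dx[4tan(y)] = 4·y'(tan(y)^2 + 1)
  d/dx[-5] = 0

Separating the contributions that come from x directly and those that come through y:
  without y':      tan(x)^2 + 1
  multiplying y':  4tan(y)^2 + 4

so (tan(x)^2 + 1) + (4tan(y)^2 + 4)·y' = 0, and therefore
  dy/dx = -(tan(x)^2 + 1)/(4tan(y)^2 + 4) = -cos(y)^2/(4cos(x)^2)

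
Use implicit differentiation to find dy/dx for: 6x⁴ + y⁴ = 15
Apply d/dx to both sides, remembering that y depends on x. Each occurrence of y therefore brings in a y' = dy/dx via the chain rule.

With F(x, y) equal to the left-hand side minus the right, differentiate F term by term:
  d/dx[6x^4] = 24x^3
  d/dx[y^4] = 4y^3·y'
  d/dx[-15] = 0
Adding these up, d/dx[F] = 0 becomes
  (24x^3) + (4y^3)·y' = 0,
so isolating y',
  dy/dx = -(24x^3)/(4y^3) = -6x^3/y^3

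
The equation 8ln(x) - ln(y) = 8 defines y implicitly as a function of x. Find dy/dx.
Take d/dx of both sides. Since y is implicitly a function of x, the chain rule attaches a y' = dy/dx factor whenever we differentiate through y.

Set F(x, y) = (left side) − (right side), so the curve is F = 0. Differentiating each term of F:
  d/dx[8ln(x)] = 8/x
  d/dx[-ln(y)] = -y'/y
  d/dx[-8] = 0

Collecting, the y'-free part is the partial derivative in x and the y' coefficient is the partial derivative in y:
  ∂F/∂x = 8/x
  ∂F/∂y = -1/y

so d/dx[F(x, y(x))] = ∂F/∂x + (∂F/∂y)·y' = 0. Rearranging,
  dy/dx = -(∂F/∂x)/(∂F/∂y) = -(8/x)/(-1/y) = 8y/x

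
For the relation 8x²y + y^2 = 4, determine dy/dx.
Differentiate both sides with respect to x, treating y as y(x). By the chain rule, any term containing y contributes a factor of y' = dy/dx when we differentiate it.

Move every term to one side and write the relation as F(x, y) = 0. Term by term,
  d/dx[8x^2y] = 8x^2·y' + 16xy
  d/dx[y^2] = 2y·y'
  d/dx[-4] = 0

The pieces without y' make up ∂F/∂x and the coefficient of y' is ∂F/∂y:
  ∂F/∂x = 16xy,
  ∂F/∂y = 8x^2 + 2y.

Since d/dx[F] = ∂F/∂x + (∂F/∂y)·y' = 0, solve for y':
  (∂F/∂y)·y' = -∂F/∂x
  dy/dx = -(∂F/∂x)/(∂F/∂y) = -(16xy)/(8x^2 + 2y) = -8xy/(4x^2 + y)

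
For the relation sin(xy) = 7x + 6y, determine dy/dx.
Differentiate both sides with respect to x, treating y as y(x). By the chain rule, any term containing y contributes a factor of y' = dy/dx when we differentiate it.

Move every term to one side and write the relation as F(x, y) = 0. Term by term,
  d/dx[-7x] = -7
  d/dx[-6y] = -6·y'
  d/dx[sin(xy)] = (x·y' + y)·cos(xy)

The pieces without y' make up ∂F/∂x and the coefficient of y' is ∂F/∂y:
  ∂F/∂x = y·cos(xy) - 7,
  ∂F/∂y = x·cos(xy) - 6.

Since d/dx[F] = ∂F/∂x + (∂F/∂y)·y' = 0, solve for y':
  (∂F/∂y)·y' = -∂F/∂x
  dy/dx = -(∂F/∂x)/(∂F/∂y) = -(y·cos(xy) - 7)/(x·cos(xy) - 6) = (-y·cos(xy) + 7)/(x·cos(xy) - 6)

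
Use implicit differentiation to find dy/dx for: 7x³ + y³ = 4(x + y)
Differentiate the relation implicitly: treat y = y(x) and apply the chain rule, so every y-derivative picks up a y' = dy/dx factor.

With everything moved to the left-hand side, differentiate term by term:
  d/dx[7x^3] = 21x^2
  d/dx[-4x] = -4
  d/dx[y^3] = 3y^2·y'
  d/dx[-4y] = -4·y'

Separating the contributions that come from x directly and those that come through y:
  without y':      21x^2 - 4
  multiplying y':  3y^2 - 4

so (21x^2 - 4) + (3y^2 - 4)·y' = 0, and therefore
  dy/dx = -(21x^2 - 4)/(3y^2 - 4) = (4 - 21x^2)/(3y^2 - 4)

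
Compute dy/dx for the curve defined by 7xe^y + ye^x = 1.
Apply d/dx to both sides, remembering that y depends on x. Each occurrence of y therefore brings in a y' = dy/dx via the chain rule.

With F(x, y) equal to the left-hand side minus the right, differentiate F term by term:
  d/dx[7x·e^(y)] = 7x·y'·e^(y) + 7e^(y)
  d/dx[y·e^(x)] = y·e^(x) + y'·e^(x)
  d/dx[-1] = 0
Adding these up, d/dx[F] = 0 becomes
  (y·e^(x) + 7e^(y)) + (7x·e^(y) + e^(x))·y' = 0,
so isolating y',
  dy/dx = -(y·e^(x) + 7e^(y))/(7x·e^(y) + e^(x)) = (-y·e^(x) - 7e^(y))/(7x·e^(y) + e^(x))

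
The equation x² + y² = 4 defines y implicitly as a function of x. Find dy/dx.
Differentiate both sides with respect to x, treating y as y(x). By the chain rule, any term containing y contributes a factor of y' = dy/dx when we differentiate it.

Move every term to one side and write the relation as F(x, y) = 0. Term by term,
  d/dx[x^2] = 2x
  d/dx[y^2] = 2y·y'
  d/dx[-4] = 0

The pieces without y' make up ∂F/∂x and the coefficient of y' is ∂F/∂y:
  ∂F/∂x = 2x,
  ∂F/∂y = 2y.

Since d/dx[F] = ∂F/∂x + (∂F/∂y)·y' = 0, solve for y':
  (∂F/∂y)·y' = -∂F/∂x
  dy/dx = -(∂F/∂x)/(∂F/∂y) = -(2x)/(2y) = -x/y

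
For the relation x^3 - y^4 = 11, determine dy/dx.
Take d/dx of both sides. Since y is implicitly a function of x, the chain rule attaches a y' = dy/dx factor whenever we differentiate through y.

Set F(x, y) = (left side) − (right side), so the curve is F = 0. Differentiating each term of F:
  d/dx[x^3] = 3x^2
  d/dx[-y^4] = -4y^3·y'
  d/dx[-11] = 0

Collecting, the y'-free part is the partial derivative in x and the y' coefficient is the partial derivative in y:
  ∂F/∂x = 3x^2
  ∂F/∂y = -4y^3

so d/dx[F(x, y(x))] = ∂F/∂x + (∂F/∂y)·y' = 0. Rearranging,
  dy/dx = -(∂F/∂x)/(∂F/∂y) = -(3x^2)/(-4y^3) = 3x^2/(4y^3)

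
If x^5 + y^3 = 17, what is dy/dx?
Take d/dx of both sides. Since y is implicitly a function of x, the chain rule attaches a y' = dy/dx factor whenever we differentiate through y.

Set F(x, y) = (left side) − (right side), so the curve is F = 0. Differentiating each term of F:
  d/dx[x^5] = 5x^4
  d/dx[y^3] = 3y^2·y'
  d/dx[-17] = 0

Collecting, the y'-free part is the partial derivative in x and the y' coefficient is the partial derivative in y:
  ∂F/∂x = 5x^4
  ∂F/∂y = 3y^2

so d/dx[F(x, y(x))] = ∂F/∂x + (∂F/∂y)·y' = 0. Rearranging,
  dy/dx = -(∂F/∂x)/(∂F/∂y) = -(5x^4)/(3y^2) = -5x^4/(3y^2)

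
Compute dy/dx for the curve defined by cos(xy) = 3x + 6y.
Differentiate both sides with respect to x, treating y as y(x). By the chain rule, any term containing y contributes a factor of y' = dy/dx when we differentiate it.

Move every term to one side and write the relation as F(x, y) = 0. Term by term,
  d/dx[-3x] = -3
  d/dx[-6y] = -6·y'
  d/dx[cos(xy)] = -(x·y' + y)·sin(xy)

The pieces without y' make up ∂F/∂x and the coefficient of y' is ∂F/∂y:
  ∂F/∂x = -y·sin(xy) - 3,
  ∂F/∂y = -x·sin(xy) - 6.

Since d/dx[F] = ∂F/∂x + (∂F/∂y)·y' = 0, solve for y':
  (∂F/∂y)·y' = -∂F/∂x
  dy/dx = -(∂F/∂x)/(∂F/∂y) = -(-y·sin(xy) - 3)/(-x·sin(xy) - 6) = -(y·sin(xy) + 3)/(x·sin(xy) + 6)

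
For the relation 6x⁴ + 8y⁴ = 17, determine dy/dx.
Take d/dx of both sides. Since y is implicitly a function of x, the chain rule attaches a y' = dy/dx factor whenever we differentiate through y.

Set F(x, y) = (left side) − (right side), so the curve is F = 0. Differentiating each term of F:
  d/dx[6x^4] = 24x^3
  d/dx[8y^4] = 32y^3·y'
  d/dx[-17] = 0

Collecting, the y'-free part is the partial derivative in x and the y' coefficient is the partial derivative in y:
  ∂F/∂x = 24x^3
  ∂F/∂y = 32y^3

so d/dx[F(x, y(x))] = ∂F/∂x + (∂F/∂y)·y' = 0. Rearranging,
  dy/dx = -(∂F/∂x)/(∂F/∂y) = -(24x^3)/(32y^3) = -3x^3/(4y^3)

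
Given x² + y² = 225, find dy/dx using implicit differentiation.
Take d/dx of both sides. Since y is implicitly a function of x, the chain rule attaches a y' = dy/dx factor whenever we differentiate through y.

Set F(x, y) = (left side) − (right side), so the curve is F = 0. Differentiating each term of F:
  d/dx[x^2] = 2x
  d/dx[y^2] = 2y·y'
  d/dx[-225] = 0

Collecting, the y'-free part is the partial derivative in x and the y' coefficient is the partial derivative in y:
  ∂F/∂x = 2x
  ∂F/∂y = 2y

so d/dx[F(x, y(x))] = ∂F/∂x + (∂F/∂y)·y' = 0. Rearranging,
  dy/dx = -(∂F/∂x)/(∂F/∂y) = -(2x)/(2y) = -x/y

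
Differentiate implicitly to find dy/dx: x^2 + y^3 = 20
Take d/dx of both sides. Since y is implicitly a function of x, the chain rule attaches a y' = dy/dx factor whenever we differentiate through y.

Set F(x, y) = (left side) − (right side), so the curve is F = 0. Differentiating each term of F:
  d/dx[x^2] = 2x
  d/dx[y^3] = 3y^2·y'
  d/dx[-20] = 0

Collecting, the y'-free part is the partial derivative in x and the y' coefficient is the partial derivative in y:
  ∂F/∂x = 2x
  ∂F/∂y = 3y^2

so d/dx[F(x, y(x))] = ∂F/∂x + (∂F/∂y)·y' = 0. Rearranging,
  dy/dx = -(∂F/∂x)/(∂F/∂y) = -(2x)/(3y^2) = -2x/(3y^2)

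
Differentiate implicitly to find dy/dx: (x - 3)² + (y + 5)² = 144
Take d/dx of both sides. Since y is implicitly a function of x, the chain rule attaches a y' = dy/dx factor whenever we differentiate through y.

Set F(x, y) = (left side) − (right side), so the curve is F = 0. Differentiating each term of F:
  d/dx[(x - 3)^2] = 2x - 6
  d/dx[(y + 5)^2] = 2·y'(y + 5)
  d/dx[-144] = 0

Collecting, the y'-free part is the partial derivative in x and the y' coefficient is the partial derivative in y:
  ∂F/∂x = 2x - 6
  ∂F/∂y = 2y + 10

so d/dx[F(x, y(x))] = ∂F/∂x + (∂F/∂y)·y' = 0. Rearranging,
  dy/dx = -(∂F/∂x)/(∂F/∂y) = -(2x - 6)/(2y + 10) = (3 - x)/(y + 5)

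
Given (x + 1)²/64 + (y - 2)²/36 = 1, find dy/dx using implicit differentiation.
Differentiate both sides with respect to x, treating y as y(x). By the chain rule, any term containing y contributes a factor of y' = dy/dx when we differentiate it.

Move every term to one side and write the relation as F(x, y) = 0. Term by term,
  d/dx[(x + 1)^2/64] = x/32 + 1/32
  d/dx[(y - 2)^2/36] = y'(y - 2)/18
  d/dx[-1] = 0

The pieces without y' make up ∂F/∂x and the coefficient of y' is ∂F/∂y:
  ∂F/∂x = x/32 + 1/32,
  ∂F/∂y = y/18 - 1/9.

Since d/dx[F] = ∂F/∂x + (∂F/∂y)·y' = 0, solve for y':
  (∂F/∂y)·y' = -∂F/∂x
  dy/dx = -(∂F/∂x)/(∂F/∂y) = -(x/32 + 1/32)/(y/18 - 1/9)
        = -((x + 1)/32)/((y - 2)/18) = 9(-x - 1)/(16(y - 2))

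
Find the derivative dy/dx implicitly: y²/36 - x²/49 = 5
Differentiate both sides with respect to x, treating y as y(x). By the chain rule, any term containing y contributes a factor of y' = dy/dx when we differentiate it.

Move every term to one side and write the relation as F(x, y) = 0. Term by term,
  d/dx[-x^2/49] = -2x/49
  d/dx[y^2/36] = y·y'/18
  d/dx[-5] = 0

The pieces without y' make up ∂F/∂x and the coefficient of y' is ∂F/∂y:
  ∂F/∂x = -2x/49,
  ∂F/∂y = y/18.

Since d/dx[F] = ∂F/∂x + (∂F/∂y)·y' = 0, solve for y':
  (∂F/∂y)·y' = -∂F/∂x
  dy/dx = -(∂F/∂x)/(∂F/∂y) = -(-2x/49)/(y/18) = 36x/(49y)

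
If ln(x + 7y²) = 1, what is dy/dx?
Apply d/dx to both sides, remembering that y depends on x. Each occurrence of y therefore brings in a y' = dy/dx via the chain rule.

With F(x, y) equal to the left-hand side minus the right, differentiate F term by term:
  d/dx[ln(x + 7y^2)] = (14y·y' + 1)/(x + 7y^2)
  d/dx[-1] = 0
Adding these up, d/dx[F] = 0 becomes
  (1/(x + 7y^2)) + (14y/(x + 7y^2))·y' = 0,
so isolating y',
  dy/dx = -(1/(x + 7y^2))/(14y/(x + 7y^2)) = -1/(14y)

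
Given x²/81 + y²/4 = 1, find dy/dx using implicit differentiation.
Apply d/dx to both sides, remembering that y depends on x. Each occurrence of y therefore brings in a y' = dy/dx via the chain rule.

With F(x, y) equal to the left-hand side minus the right, differentiate F term by term:
  d/dx[x^2/81] = 2x/81
  d/dx[y^2/4] = y·y'/2
  d/dx[-1] = 0
Adding these up, d/dx[F] = 0 becomes
  (2x/81) + (y/2)·y' = 0,
so isolating y',
  dy/dx = -(2x/81)/(y/2) = -4x/(81y)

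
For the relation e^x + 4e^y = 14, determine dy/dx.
Differentiate both sides with respect to x, treating y as y(x). By the chain rule, any term containing y contributes a factor of y' = dy/dx when we differentiate it.

Move every term to one side and write the relation as F(x, y) = 0. Term by term,
  d/dx[e^(x)] = e^(x)
  d/dx[4e^(y)] = 4·y'·e^(y)
  d/dx[-14] = 0

The pieces without y' make up ∂F/∂x and the coefficient of y' is ∂F/∂y:
  ∂F/∂x = e^(x),
  ∂F/∂y = 4e^(y).

Since d/dx[F] = ∂F/∂x + (∂F/∂y)·y' = 0, solve for y':
  (∂F/∂y)·y' = -∂F/∂x
  dy/dx = -(∂F/∂x)/(∂F/∂y) = -(e^(x))/(4e^(y)) = -e^(x - y)/4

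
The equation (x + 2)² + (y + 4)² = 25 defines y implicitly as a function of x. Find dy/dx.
Differentiate both sides with respect to x, treating y as y(x). By the chain rule, any term containing y contributes a factor of y' = dy/dx when we differentiate it.

Move every term to one side and write the relation as F(x, y) = 0. Term by term,
  d/dx[(x + 2)^2] = 2x + 4
  d/dx[(y + 4)^2] = 2·y'(y + 4)
  d/dx[-25] = 0

The pieces without y' make up ∂F/∂x and the coefficient of y' is ∂F/∂y:
  ∂F/∂x = 2x + 4,
  ∂F/∂y = 2y + 8.

Since d/dx[F] = ∂F/∂x + (∂F/∂y)·y' = 0, solve for y':
  (∂F/∂y)·y' = -∂F/∂x
  dy/dx = -(∂F/∂x)/(∂F/∂y) = -(2x + 4)/(2y + 8) = (-x - 2)/(y + 4)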